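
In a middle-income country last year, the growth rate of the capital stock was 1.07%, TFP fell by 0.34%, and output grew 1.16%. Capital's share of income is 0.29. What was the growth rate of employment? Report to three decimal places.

Labor's share = 1 − 0.29 = 0.71.
gY = gA + 0.29×1.07 + 0.71×g.
0.71×g = 1.16 + 0.34 − 0.3103 = 1.1897.
g = 1.1897 / 0.71 = 1.67563%.

1.676%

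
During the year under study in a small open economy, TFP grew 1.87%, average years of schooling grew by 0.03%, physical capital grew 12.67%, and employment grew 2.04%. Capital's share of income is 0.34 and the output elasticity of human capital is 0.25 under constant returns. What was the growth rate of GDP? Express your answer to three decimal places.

Labor's share = 1 − 0.34 − 0.25 = 0.41.
Physical capital: 0.34 × 12.67 = 4.3078 pp.
Average years of schooling: 0.25 × 0.03 = 0.0075 pp.
Employment: 0.41 × 2.04 = 0.8364 pp.
Output growth = 1.87 + 5.1517 = 7.0217%.

GDP grew 7.022%.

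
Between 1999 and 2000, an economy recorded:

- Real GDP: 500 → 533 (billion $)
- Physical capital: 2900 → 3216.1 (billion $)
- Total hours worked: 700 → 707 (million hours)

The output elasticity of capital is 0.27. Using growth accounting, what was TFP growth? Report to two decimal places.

2.93%

Real GDP growth = (533 − 500) / 500 = 6.6%.
Physical capital growth = (3216.1 − 2900) / 2900 = 10.9%.
Total hours worked growth = (707 − 700) / 700 = 1%.
Labor's share = 1 − 0.27 = 0.73.
Physical capital: 0.27 × 10.9 = 2.943 pp.
Total hours worked: 0.73 × 1 = 0.73 pp.
TFP growth = 6.6 − 3.673 = 2.927%.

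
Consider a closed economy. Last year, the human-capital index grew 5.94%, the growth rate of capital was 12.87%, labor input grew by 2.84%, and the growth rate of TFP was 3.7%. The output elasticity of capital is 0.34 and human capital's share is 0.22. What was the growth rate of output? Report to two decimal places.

Labor's share = 1 − 0.34 − 0.22 = 0.44.
Capital: 0.34 × 12.87 = 4.3758 pp.
The human-capital index: 0.22 × 5.94 = 1.3068 pp.
Labor input: 0.44 × 2.84 = 1.2496 pp.
Output growth = 3.7 + 6.9322 = 10.6322%.

Output grew 10.63%.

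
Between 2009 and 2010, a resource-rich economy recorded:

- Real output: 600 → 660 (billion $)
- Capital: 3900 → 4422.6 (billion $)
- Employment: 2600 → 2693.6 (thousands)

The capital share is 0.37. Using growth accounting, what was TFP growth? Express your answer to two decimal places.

2.77%

Real output growth = (660 − 600) / 600 = 10%.
Capital growth = (4422.6 − 3900) / 3900 = 13.4%.
Employment growth = (2693.6 − 2600) / 2600 = 3.6%.
Labor's share = 1 − 0.37 = 0.63.
Capital: 0.37 × 13.4 = 4.958 pp.
Employment: 0.63 × 3.6 = 2.268 pp.
TFP growth = 10 − 7.226 = 2.774%.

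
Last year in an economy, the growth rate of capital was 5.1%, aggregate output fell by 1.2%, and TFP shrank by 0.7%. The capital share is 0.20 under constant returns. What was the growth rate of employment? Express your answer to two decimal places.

Labor's share = 1 − 0.2 = 0.8.
gY = gA + 0.2×5.1 + 0.8×g.
0.8×g = -1.2 + 0.7 − 1.02 = -1.52.
g = -1.52 / 0.8 = -1.9%.

-1.90%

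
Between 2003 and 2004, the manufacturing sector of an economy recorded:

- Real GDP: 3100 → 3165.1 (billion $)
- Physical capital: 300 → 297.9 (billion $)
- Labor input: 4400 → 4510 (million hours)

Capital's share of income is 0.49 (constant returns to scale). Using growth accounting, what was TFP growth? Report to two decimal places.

Real GDP growth = (3165.1 − 3100) / 3100 = 2.1%.
Physical capital growth = (297.9 − 300) / 300 = -0.7%.
Labor input growth = (4510 − 4400) / 4400 = 2.5%.
Labor's share = 1 − 0.49 = 0.51.
Physical capital: 0.49 × (-0.7) = -0.343 pp.
Labor input: 0.51 × 2.5 = 1.275 pp.
TFP growth = 2.1 − 0.932 = 1.168%.

1.17%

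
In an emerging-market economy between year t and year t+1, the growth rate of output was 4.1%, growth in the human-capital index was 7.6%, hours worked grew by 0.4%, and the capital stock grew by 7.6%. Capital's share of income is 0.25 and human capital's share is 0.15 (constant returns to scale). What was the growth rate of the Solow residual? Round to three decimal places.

0.820%

Labor's share = 1 − 0.25 − 0.15 = 0.6.
The capital stock: 0.25 × 7.6 = 1.9 pp.
The human-capital index: 0.15 × 7.6 = 1.14 pp.
Hours worked: 0.6 × 0.4 = 0.24 pp.
TFP growth = 4.1 − 3.28 = 0.82%.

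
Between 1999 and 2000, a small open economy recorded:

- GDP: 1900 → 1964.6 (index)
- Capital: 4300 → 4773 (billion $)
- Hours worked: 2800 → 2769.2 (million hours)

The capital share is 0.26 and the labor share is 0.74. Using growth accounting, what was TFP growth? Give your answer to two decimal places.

GDP growth = (1964.6 − 1900) / 1900 = 3.4%.
Capital growth = (4773 − 4300) / 4300 = 11%.
Hours worked growth = (2769.2 − 2800) / 2800 = -1.1%.
Labor's share = 1 − 0.26 = 0.74.
Capital: 0.26 × 11 = 2.86 pp.
Hours worked: 0.74 × (-1.1) = -0.814 pp.
TFP growth = 3.4 − 2.046 = 1.354%.

TFP grew 1.35%.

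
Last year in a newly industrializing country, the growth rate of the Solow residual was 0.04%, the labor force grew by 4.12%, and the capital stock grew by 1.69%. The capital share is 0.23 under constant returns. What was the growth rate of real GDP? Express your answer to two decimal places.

Real GDP growth was 3.60%.

Labor's share = 1 − 0.23 = 0.77.
The capital stock: 0.23 × 1.69 = 0.3887 pp.
The labor force: 0.77 × 4.12 = 3.1724 pp.
Output growth = 0.04 + 3.5611 = 3.6011%.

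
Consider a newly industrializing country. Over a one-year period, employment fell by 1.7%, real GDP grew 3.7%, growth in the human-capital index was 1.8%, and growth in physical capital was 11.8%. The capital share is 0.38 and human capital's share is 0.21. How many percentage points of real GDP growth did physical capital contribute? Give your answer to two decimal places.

Contribution = share × growth = 0.38 × 11.8 = 4.484 pp.

4.48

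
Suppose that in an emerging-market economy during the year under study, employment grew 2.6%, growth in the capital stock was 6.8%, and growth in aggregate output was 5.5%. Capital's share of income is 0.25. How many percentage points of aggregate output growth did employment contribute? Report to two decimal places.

1.95 percentage points

Labor's share = 1 − 0.25 = 0.75.
Contribution = share × growth = 0.75 × 2.6 = 1.95 pp.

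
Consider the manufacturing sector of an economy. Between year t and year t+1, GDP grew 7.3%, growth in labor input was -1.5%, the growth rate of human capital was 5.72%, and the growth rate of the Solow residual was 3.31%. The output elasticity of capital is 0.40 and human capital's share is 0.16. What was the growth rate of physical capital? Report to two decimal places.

Labor's share = 1 − 0.4 − 0.16 = 0.44.
gY = gA + 0.16×5.72 + 0.44×(-1.5) + 0.4×g.
0.4×g = 7.3 − 3.31 − 0.2552 = 3.7348.
g = 3.7348 / 0.4 = 9.337%.

Physical capital grew 9.34%.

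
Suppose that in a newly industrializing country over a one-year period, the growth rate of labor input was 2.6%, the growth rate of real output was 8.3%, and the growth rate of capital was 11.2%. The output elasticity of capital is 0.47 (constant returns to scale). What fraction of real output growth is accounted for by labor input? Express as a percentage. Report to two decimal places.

Labor's share = 1 − 0.47 = 0.53.
Labor input contributed 0.53 × 2.6 = 1.378 pp.
Share of growth = 1.378 / 8.3 × 100 = 16.6024%.

Labor input accounted for 16.60% of growth.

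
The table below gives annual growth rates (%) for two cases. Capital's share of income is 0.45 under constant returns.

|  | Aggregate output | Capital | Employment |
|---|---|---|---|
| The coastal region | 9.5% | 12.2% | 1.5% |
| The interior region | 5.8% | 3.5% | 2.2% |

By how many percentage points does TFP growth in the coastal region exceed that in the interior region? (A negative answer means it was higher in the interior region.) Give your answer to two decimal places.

0.17 percentage points

Labor's share = 1 − 0.45 = 0.55.
The coastal region: TFP = 9.5 − 5.49 − 0.825 = 3.185%.
The interior region: TFP = 5.8 − 1.575 − 1.21 = 3.015%.
Difference = 3.185 − (3.015) = 0.17 pp.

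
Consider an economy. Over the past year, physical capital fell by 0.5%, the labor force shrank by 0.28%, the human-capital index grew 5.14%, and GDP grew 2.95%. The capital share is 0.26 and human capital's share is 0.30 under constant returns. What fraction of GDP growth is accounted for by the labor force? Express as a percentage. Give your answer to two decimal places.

The labor force accounted for -4.18% of growth.

Labor's share = 1 − 0.26 − 0.3 = 0.44.
The labor force contributed 0.44 × (-0.28) = -0.1232 pp.
Share of growth = -0.1232 / 2.95 × 100 = -4.1763%.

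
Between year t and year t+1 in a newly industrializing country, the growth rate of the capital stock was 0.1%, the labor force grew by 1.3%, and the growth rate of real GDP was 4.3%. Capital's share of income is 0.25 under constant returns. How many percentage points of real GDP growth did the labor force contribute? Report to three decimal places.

0.975 percentage points

Labor's share = 1 − 0.25 = 0.75.
Contribution = share × growth = 0.75 × 1.3 = 0.975 pp.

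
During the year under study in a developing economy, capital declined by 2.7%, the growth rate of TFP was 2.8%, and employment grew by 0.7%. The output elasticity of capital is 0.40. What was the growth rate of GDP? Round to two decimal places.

Labor's share = 1 − 0.4 = 0.6.
Capital: 0.4 × (-2.7) = -1.08 pp.
Employment: 0.6 × 0.7 = 0.42 pp.
Output growth = 2.8 + (-0.66) = 2.14%.

GDP grew 2.14%.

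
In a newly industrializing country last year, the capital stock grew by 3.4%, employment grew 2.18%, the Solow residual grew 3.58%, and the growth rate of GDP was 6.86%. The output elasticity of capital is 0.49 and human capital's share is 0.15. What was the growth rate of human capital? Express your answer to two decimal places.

Labor's share = 1 − 0.49 − 0.15 = 0.36.
gY = gA + 0.49×3.4 + 0.36×2.18 + 0.15×g.
0.15×g = 6.86 − 3.58 − 2.4508 = 0.8292.
g = 0.8292 / 0.15 = 5.528%.

5.53%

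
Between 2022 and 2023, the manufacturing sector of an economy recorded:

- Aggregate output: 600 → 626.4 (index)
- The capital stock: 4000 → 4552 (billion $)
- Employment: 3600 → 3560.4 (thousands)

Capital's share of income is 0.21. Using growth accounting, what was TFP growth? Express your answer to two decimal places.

Aggregate output growth = (626.4 − 600) / 600 = 4.4%.
The capital stock growth = (4552 − 4000) / 4000 = 13.8%.
Employment growth = (3560.4 − 3600) / 3600 = -1.1%.
Labor's share = 1 − 0.21 = 0.79.
The capital stock: 0.21 × 13.8 = 2.898 pp.
Employment: 0.79 × (-1.1) = -0.869 pp.
TFP growth = 4.4 − 2.029 = 2.371%.

TFP growth was 2.37%.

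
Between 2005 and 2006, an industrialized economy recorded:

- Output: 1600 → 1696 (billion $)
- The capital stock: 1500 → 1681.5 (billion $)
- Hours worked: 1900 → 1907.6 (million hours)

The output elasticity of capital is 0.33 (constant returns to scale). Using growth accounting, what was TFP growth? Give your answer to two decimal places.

Output growth = (1696 − 1600) / 1600 = 6%.
The capital stock growth = (1681.5 − 1500) / 1500 = 12.1%.
Hours worked growth = (1907.6 − 1900) / 1900 = 0.4%.
Labor's share = 1 − 0.33 = 0.67.
The capital stock: 0.33 × 12.1 = 3.993 pp.
Hours worked: 0.67 × 0.4 = 0.268 pp.
TFP growth = 6 − 4.261 = 1.739%.

1.74%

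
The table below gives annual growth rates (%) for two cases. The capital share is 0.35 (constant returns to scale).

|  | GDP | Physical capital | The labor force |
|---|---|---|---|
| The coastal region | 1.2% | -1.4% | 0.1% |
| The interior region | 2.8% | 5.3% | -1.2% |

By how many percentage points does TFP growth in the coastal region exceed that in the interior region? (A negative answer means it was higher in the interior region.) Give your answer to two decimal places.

-0.10 percentage points

Labor's share = 1 − 0.35 = 0.65.
The coastal region: TFP = 1.2 + 0.49 − 0.065 = 1.625%.
The interior region: TFP = 2.8 − 1.855 + 0.78 = 1.725%.
Difference = 1.625 − (1.725) = -0.1 pp.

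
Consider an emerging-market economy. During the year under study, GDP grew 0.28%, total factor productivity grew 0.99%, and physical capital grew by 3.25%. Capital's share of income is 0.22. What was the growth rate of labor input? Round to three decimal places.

Labor's share = 1 − 0.22 = 0.78.
gY = gA + 0.22×3.25 + 0.78×g.
0.78×g = 0.28 − 0.99 − 0.715 = -1.425.
g = -1.425 / 0.78 = -1.82692%.

-1.827%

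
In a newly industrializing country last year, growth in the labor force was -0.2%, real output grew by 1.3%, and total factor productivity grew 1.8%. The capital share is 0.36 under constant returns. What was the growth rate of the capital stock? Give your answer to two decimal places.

-1.03%

Labor's share = 1 − 0.36 = 0.64.
gY = gA + 0.64×(-0.2) + 0.36×g.
0.36×g = 1.3 − 1.8 + 0.128 = -0.372.
g = -0.372 / 0.36 = -1.0333%.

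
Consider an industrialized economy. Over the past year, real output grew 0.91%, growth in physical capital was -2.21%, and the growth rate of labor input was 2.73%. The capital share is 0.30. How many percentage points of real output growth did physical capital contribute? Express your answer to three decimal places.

Contribution = share × growth = 0.3 × (-2.21) = -0.663 pp.

-0.663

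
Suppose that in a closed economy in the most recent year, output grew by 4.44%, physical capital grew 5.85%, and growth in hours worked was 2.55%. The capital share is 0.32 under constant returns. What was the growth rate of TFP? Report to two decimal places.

Labor's share = 1 − 0.32 = 0.68.
Physical capital: 0.32 × 5.85 = 1.872 pp.
Hours worked: 0.68 × 2.55 = 1.734 pp.
TFP growth = 4.44 − 3.606 = 0.834%.

TFP growth was 0.83%.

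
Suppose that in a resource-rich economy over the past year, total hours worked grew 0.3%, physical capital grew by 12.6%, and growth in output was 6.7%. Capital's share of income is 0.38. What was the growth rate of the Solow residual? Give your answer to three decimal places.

Labor's share = 1 − 0.38 = 0.62.
Physical capital: 0.38 × 12.6 = 4.788 pp.
Total hours worked: 0.62 × 0.3 = 0.186 pp.
TFP growth = 6.7 − 4.974 = 1.726%.

1.726%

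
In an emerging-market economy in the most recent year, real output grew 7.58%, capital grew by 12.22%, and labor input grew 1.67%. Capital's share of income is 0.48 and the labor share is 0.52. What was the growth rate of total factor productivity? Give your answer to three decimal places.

Labor's share = 1 − 0.48 = 0.52.
Capital: 0.48 × 12.22 = 5.8656 pp.
Labor input: 0.52 × 1.67 = 0.8684 pp.
TFP growth = 7.58 − 6.734 = 0.846%.

0.846%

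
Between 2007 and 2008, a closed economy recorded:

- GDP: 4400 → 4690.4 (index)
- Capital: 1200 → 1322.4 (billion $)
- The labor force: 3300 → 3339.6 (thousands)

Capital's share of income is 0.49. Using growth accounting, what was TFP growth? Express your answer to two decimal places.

GDP growth = (4690.4 − 4400) / 4400 = 6.6%.
Capital growth = (1322.4 − 1200) / 1200 = 10.2%.
The labor force growth = (3339.6 − 3300) / 3300 = 1.2%.
Labor's share = 1 − 0.49 = 0.51.
Capital: 0.49 × 10.2 = 4.998 pp.
The labor force: 0.51 × 1.2 = 0.612 pp.
TFP growth = 6.6 − 5.61 = 0.99%.

0.99%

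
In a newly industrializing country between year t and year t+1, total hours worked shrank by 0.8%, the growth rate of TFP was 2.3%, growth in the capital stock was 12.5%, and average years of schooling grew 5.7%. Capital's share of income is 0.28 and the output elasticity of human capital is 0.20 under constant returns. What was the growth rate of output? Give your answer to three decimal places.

Labor's share = 1 − 0.28 − 0.2 = 0.52.
The capital stock: 0.28 × 12.5 = 3.5 pp.
Average years of schooling: 0.2 × 5.7 = 1.14 pp.
Total hours worked: 0.52 × (-0.8) = -0.416 pp.
Output growth = 2.3 + 4.224 = 6.524%.

6.524%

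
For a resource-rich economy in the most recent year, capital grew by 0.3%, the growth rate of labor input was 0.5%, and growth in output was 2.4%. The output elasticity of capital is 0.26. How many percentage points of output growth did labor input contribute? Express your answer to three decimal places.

Labor's share = 1 − 0.26 = 0.74.
Contribution = share × growth = 0.74 × 0.5 = 0.37 pp.

0.370 percentage points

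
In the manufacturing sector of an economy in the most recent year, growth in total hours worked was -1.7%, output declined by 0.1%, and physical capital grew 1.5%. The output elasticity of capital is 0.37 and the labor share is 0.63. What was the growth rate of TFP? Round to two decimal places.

TFP grew 0.42%.

Labor's share = 1 − 0.37 = 0.63.
Physical capital: 0.37 × 1.5 = 0.555 pp.
Total hours worked: 0.63 × (-1.7) = -1.071 pp.
TFP growth = -0.1 + 0.516 = 0.416%.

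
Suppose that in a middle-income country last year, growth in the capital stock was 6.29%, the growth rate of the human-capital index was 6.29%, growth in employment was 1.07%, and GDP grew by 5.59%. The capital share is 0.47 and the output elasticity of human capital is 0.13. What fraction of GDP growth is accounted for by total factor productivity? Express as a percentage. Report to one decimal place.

Total factor productivity accounted for 24.8% of growth.

Labor's share = 1 − 0.47 − 0.13 = 0.4.
The capital stock: 0.47 × 6.29 = 2.9563 pp.
The human-capital index: 0.13 × 6.29 = 0.8177 pp.
Employment: 0.4 × 1.07 = 0.428 pp.
TFP growth = 5.59 − 4.202 = 1.388%.
TFP share of growth = 1.388 / 5.59 × 100 = 24.83%.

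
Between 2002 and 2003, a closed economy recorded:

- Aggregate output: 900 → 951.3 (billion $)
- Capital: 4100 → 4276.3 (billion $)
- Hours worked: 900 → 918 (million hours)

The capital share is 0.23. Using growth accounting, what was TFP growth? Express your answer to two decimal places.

Aggregate output growth = (951.3 − 900) / 900 = 5.7%.
Capital growth = (4276.3 − 4100) / 4100 = 4.3%.
Hours worked growth = (918 − 900) / 900 = 2%.
Labor's share = 1 − 0.23 = 0.77.
Capital: 0.23 × 4.3 = 0.989 pp.
Hours worked: 0.77 × 2 = 1.54 pp.
TFP growth = 5.7 − 2.529 = 3.171%.

3.17%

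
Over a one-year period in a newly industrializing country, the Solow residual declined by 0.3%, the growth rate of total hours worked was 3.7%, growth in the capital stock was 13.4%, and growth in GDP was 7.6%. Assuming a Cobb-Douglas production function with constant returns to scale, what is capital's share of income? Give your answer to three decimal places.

gY = gA + α·gK + (1−α)·gL, so gY − gA − gL = α(gK − gL).
7.6 + 0.3 − 3.7 = α × (13.4 − 3.7).
4.2 = 9.7 α, so α = 0.43299.

0.433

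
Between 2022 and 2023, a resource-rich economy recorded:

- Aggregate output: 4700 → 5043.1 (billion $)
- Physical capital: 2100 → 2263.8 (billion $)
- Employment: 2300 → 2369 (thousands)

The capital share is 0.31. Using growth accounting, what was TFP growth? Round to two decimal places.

2.81%

Aggregate output growth = (5043.1 − 4700) / 4700 = 7.3%.
Physical capital growth = (2263.8 − 2100) / 2100 = 7.8%.
Employment growth = (2369 − 2300) / 2300 = 3%.
Labor's share = 1 − 0.31 = 0.69.
Physical capital: 0.31 × 7.8 = 2.418 pp.
Employment: 0.69 × 3 = 2.07 pp.
TFP growth = 7.3 − 4.488 = 2.812%.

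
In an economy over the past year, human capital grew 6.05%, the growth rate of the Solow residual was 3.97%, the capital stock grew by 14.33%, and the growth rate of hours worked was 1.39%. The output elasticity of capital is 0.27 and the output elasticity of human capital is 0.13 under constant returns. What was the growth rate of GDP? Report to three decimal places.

GDP growth was 9.460%.

Labor's share = 1 − 0.27 − 0.13 = 0.6.
The capital stock: 0.27 × 14.33 = 3.8691 pp.
Human capital: 0.13 × 6.05 = 0.7865 pp.
Hours worked: 0.6 × 1.39 = 0.834 pp.
Output growth = 3.97 + 5.4896 = 9.4596%.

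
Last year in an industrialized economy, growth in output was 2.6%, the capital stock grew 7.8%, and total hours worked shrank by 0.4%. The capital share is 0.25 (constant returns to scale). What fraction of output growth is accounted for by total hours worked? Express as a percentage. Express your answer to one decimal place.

Total hours worked accounted for -11.5% of growth.

Labor's share = 1 − 0.25 = 0.75.
Total hours worked contributed 0.75 × (-0.4) = -0.3 pp.
Share of growth = -0.3 / 2.6 × 100 = -11.538%.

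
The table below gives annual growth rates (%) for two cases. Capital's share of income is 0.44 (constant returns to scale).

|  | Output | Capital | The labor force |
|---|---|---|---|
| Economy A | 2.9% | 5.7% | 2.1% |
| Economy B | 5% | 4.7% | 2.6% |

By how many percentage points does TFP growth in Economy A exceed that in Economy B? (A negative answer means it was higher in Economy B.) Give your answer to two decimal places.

-2.26 percentage points

Labor's share = 1 − 0.44 = 0.56.
Economy A: TFP = 2.9 − 2.508 − 1.176 = -0.784%.
Economy B: TFP = 5 − 2.068 − 1.456 = 1.476%.
Difference = -0.784 − (1.476) = -2.26 pp.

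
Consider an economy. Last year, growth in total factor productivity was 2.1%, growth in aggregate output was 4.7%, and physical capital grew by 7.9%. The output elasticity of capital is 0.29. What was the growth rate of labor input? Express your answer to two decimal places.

0.44%

Labor's share = 1 − 0.29 = 0.71.
gY = gA + 0.29×7.9 + 0.71×g.
0.71×g = 4.7 − 2.1 − 2.291 = 0.309.
g = 0.309 / 0.71 = 0.4352%.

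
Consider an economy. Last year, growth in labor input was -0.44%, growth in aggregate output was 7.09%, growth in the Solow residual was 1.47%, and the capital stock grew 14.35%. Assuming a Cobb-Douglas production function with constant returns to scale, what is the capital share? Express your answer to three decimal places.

gY = gA + α·gK + (1−α)·gL, so gY − gA − gL = α(gK − gL).
7.09 − 1.47 + 0.44 = α × (14.35 − (-0.44)).
6.06 = 14.79 α, so α = 0.40974.

α = 0.410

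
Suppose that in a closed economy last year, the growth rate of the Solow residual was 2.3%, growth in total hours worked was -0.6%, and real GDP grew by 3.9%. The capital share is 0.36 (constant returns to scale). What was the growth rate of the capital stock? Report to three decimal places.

5.511%

Labor's share = 1 − 0.36 = 0.64.
gY = gA + 0.64×(-0.6) + 0.36×g.
0.36×g = 3.9 − 2.3 + 0.384 = 1.984.
g = 1.984 / 0.36 = 5.51111%.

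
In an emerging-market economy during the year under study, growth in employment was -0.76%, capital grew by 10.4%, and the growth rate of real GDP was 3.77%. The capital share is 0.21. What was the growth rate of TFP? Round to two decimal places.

Labor's share = 1 − 0.21 = 0.79.
Capital: 0.21 × 10.4 = 2.184 pp.
Employment: 0.79 × (-0.76) = -0.6004 pp.
TFP growth = 3.77 − 1.5836 = 2.1864%.

2.19%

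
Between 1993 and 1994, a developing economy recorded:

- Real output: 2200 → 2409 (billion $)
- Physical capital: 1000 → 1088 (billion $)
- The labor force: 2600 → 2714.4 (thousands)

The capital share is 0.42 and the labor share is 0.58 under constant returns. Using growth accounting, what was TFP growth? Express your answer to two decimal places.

Real output growth = (2409 − 2200) / 2200 = 9.5%.
Physical capital growth = (1088 − 1000) / 1000 = 8.8%.
The labor force growth = (2714.4 − 2600) / 2600 = 4.4%.
Labor's share = 1 − 0.42 = 0.58.
Physical capital: 0.42 × 8.8 = 3.696 pp.
The labor force: 0.58 × 4.4 = 2.552 pp.
TFP growth = 9.5 − 6.248 = 3.252%.

3.25%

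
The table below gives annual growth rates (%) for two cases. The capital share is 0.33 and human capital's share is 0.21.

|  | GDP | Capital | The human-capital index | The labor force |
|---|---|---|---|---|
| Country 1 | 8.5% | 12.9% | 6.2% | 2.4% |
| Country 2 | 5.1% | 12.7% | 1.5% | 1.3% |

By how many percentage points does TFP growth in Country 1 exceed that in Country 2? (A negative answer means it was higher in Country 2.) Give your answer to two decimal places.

Labor's share = 1 − 0.33 − 0.21 = 0.46.
Country 1: TFP = 8.5 − 4.257 − 1.302 − 1.104 = 1.837%.
Country 2: TFP = 5.1 − 4.191 − 0.315 − 0.598 = -0.004%.
Difference = 1.837 − (-0.004) = 1.841 pp.

1.84 percentage points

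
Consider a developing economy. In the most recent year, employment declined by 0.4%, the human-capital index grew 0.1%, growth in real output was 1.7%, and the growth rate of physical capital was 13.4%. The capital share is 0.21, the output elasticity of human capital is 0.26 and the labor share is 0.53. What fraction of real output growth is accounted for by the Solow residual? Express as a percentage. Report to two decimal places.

Labor's share = 1 − 0.21 − 0.26 = 0.53.
Physical capital: 0.21 × 13.4 = 2.814 pp.
The human-capital index: 0.26 × 0.1 = 0.026 pp.
Employment: 0.53 × (-0.4) = -0.212 pp.
TFP growth = 1.7 − 2.628 = -0.928%.
TFP share of growth = -0.928 / 1.7 × 100 = -54.5882%.

-54.59%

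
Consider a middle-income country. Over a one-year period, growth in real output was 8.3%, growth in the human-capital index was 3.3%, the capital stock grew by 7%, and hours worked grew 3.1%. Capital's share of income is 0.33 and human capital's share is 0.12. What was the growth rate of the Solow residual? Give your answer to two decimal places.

Labor's share = 1 − 0.33 − 0.12 = 0.55.
The capital stock: 0.33 × 7 = 2.31 pp.
The human-capital index: 0.12 × 3.3 = 0.396 pp.
Hours worked: 0.55 × 3.1 = 1.705 pp.
TFP growth = 8.3 − 4.411 = 3.889%.

3.89%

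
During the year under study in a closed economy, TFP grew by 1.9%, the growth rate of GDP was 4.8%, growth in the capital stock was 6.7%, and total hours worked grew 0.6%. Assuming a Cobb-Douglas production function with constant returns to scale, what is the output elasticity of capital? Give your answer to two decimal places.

The output elasticity of capital is 0.38.

gY = gA + α·gK + (1−α)·gL, so gY − gA − gL = α(gK − gL).
4.8 − 1.9 − 0.6 = α × (6.7 − 0.6).
2.3 = 6.1 α, so α = 0.377.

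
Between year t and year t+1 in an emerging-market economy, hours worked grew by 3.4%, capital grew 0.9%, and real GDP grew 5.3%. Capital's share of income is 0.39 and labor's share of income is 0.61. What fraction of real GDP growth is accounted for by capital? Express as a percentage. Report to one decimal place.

6.6%

Capital contributed 0.39 × 0.9 = 0.351 pp.
Share of growth = 0.351 / 5.3 × 100 = 6.623%.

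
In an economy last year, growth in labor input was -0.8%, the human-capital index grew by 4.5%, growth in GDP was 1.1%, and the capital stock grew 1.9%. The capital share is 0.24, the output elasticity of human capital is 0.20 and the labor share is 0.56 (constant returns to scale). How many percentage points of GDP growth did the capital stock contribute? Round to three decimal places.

Contribution = share × growth = 0.24 × 1.9 = 0.456 pp.

0.456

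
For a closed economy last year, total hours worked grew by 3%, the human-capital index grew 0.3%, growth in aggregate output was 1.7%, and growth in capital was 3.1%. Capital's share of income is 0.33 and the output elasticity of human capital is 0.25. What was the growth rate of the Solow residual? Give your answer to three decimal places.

-0.658%

Labor's share = 1 − 0.33 − 0.25 = 0.42.
Capital: 0.33 × 3.1 = 1.023 pp.
The human-capital index: 0.25 × 0.3 = 0.075 pp.
Total hours worked: 0.42 × 3 = 1.26 pp.
TFP growth = 1.7 − 2.358 = -0.658%.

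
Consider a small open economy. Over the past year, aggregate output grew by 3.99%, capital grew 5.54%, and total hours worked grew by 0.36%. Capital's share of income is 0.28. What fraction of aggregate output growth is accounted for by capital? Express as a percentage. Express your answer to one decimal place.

Capital accounted for 38.9% of growth.

Capital contributed 0.28 × 5.54 = 1.5512 pp.
Share of growth = 1.5512 / 3.99 × 100 = 38.877%.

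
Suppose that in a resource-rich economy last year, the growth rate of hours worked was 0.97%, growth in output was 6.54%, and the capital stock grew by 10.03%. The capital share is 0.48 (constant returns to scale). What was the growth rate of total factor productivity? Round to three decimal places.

1.221%

Labor's share = 1 − 0.48 = 0.52.
The capital stock: 0.48 × 10.03 = 4.8144 pp.
Hours worked: 0.52 × 0.97 = 0.5044 pp.
TFP growth = 6.54 − 5.3188 = 1.2212%.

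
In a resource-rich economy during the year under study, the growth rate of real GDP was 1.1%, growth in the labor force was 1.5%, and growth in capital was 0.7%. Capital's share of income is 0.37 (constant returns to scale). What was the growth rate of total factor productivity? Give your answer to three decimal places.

Labor's share = 1 − 0.37 = 0.63.
Capital: 0.37 × 0.7 = 0.259 pp.
The labor force: 0.63 × 1.5 = 0.945 pp.
TFP growth = 1.1 − 1.204 = -0.104%.

-0.104%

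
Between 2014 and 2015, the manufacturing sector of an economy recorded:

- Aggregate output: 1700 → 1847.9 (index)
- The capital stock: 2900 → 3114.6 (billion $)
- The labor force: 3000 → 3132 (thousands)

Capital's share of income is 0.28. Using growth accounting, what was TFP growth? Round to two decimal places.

TFP growth was 3.46%.

Aggregate output growth = (1847.9 − 1700) / 1700 = 8.7%.
The capital stock growth = (3114.6 − 2900) / 2900 = 7.4%.
The labor force growth = (3132 − 3000) / 3000 = 4.4%.
Labor's share = 1 − 0.28 = 0.72.
The capital stock: 0.28 × 7.4 = 2.072 pp.
The labor force: 0.72 × 4.4 = 3.168 pp.
TFP growth = 8.7 − 5.24 = 3.46%.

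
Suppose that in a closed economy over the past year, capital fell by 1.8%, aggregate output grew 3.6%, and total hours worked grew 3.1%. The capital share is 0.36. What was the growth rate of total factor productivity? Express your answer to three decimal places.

Labor's share = 1 − 0.36 = 0.64.
Capital: 0.36 × (-1.8) = -0.648 pp.
Total hours worked: 0.64 × 3.1 = 1.984 pp.
TFP growth = 3.6 − 1.336 = 2.264%.

Total factor productivity growth was 2.264%.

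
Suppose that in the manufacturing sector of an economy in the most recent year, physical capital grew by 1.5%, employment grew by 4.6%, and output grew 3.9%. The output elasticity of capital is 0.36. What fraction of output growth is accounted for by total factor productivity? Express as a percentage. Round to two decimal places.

Labor's share = 1 − 0.36 = 0.64.
Physical capital: 0.36 × 1.5 = 0.54 pp.
Employment: 0.64 × 4.6 = 2.944 pp.
TFP growth = 3.9 − 3.484 = 0.416%.
TFP share of growth = 0.416 / 3.9 × 100 = 10.6667%.

Total factor productivity accounted for 10.67% of growth.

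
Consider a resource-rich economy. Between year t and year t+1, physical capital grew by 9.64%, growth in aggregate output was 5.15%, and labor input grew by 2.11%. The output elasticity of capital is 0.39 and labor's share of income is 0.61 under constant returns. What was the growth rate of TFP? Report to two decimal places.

Labor's share = 1 − 0.39 = 0.61.
Physical capital: 0.39 × 9.64 = 3.7596 pp.
Labor input: 0.61 × 2.11 = 1.2871 pp.
TFP growth = 5.15 − 5.0467 = 0.1033%.

0.10%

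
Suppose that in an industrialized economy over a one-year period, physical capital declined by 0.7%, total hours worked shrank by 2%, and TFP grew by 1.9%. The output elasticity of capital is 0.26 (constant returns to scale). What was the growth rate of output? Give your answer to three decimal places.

Labor's share = 1 − 0.26 = 0.74.
Physical capital: 0.26 × (-0.7) = -0.182 pp.
Total hours worked: 0.74 × (-2) = -1.48 pp.
Output growth = 1.9 + (-1.662) = 0.238%.

0.238%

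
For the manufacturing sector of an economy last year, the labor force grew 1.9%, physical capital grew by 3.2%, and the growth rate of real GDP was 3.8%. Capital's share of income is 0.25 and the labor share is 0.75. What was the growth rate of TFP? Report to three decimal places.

TFP growth was 1.575%.

Labor's share = 1 − 0.25 = 0.75.
Physical capital: 0.25 × 3.2 = 0.8 pp.
The labor force: 0.75 × 1.9 = 1.425 pp.
TFP growth = 3.8 − 2.225 = 1.575%.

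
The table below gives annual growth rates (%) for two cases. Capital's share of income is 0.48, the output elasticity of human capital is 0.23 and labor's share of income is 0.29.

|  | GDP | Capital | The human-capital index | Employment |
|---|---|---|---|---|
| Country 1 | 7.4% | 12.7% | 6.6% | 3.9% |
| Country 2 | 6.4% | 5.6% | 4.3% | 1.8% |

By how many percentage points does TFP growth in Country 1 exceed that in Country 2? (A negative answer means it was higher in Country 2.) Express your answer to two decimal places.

Labor's share = 1 − 0.48 − 0.23 = 0.29.
Country 1: TFP = 7.4 − 6.096 − 1.518 − 1.131 = -1.345%.
Country 2: TFP = 6.4 − 2.688 − 0.989 − 0.522 = 2.201%.
Difference = -1.345 − (2.201) = -3.546 pp.

-3.55 percentage points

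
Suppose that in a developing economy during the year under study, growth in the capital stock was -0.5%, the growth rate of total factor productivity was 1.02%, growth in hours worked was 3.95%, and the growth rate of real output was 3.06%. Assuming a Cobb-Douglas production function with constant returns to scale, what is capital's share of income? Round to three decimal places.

Capital's share of income is 0.429.

gY = gA + α·gK + (1−α)·gL, so gY − gA − gL = α(gK − gL).
3.06 − 1.02 − 3.95 = α × (-0.5 − 3.95).
-1.91 = -4.45 α, so α = 0.42921.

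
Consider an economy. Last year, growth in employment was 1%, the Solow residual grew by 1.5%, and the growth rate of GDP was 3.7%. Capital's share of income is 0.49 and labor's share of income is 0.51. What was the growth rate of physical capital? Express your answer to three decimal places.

Labor's share = 1 − 0.49 = 0.51.
gY = gA + 0.51×1 + 0.49×g.
0.49×g = 3.7 − 1.5 − 0.51 = 1.69.
g = 1.69 / 0.49 = 3.44898%.

3.449%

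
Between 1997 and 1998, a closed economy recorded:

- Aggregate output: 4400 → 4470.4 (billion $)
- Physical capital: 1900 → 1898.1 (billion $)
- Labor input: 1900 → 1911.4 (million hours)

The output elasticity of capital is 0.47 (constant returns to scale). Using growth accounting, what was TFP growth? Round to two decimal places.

Aggregate output growth = (4470.4 − 4400) / 4400 = 1.6%.
Physical capital growth = (1898.1 − 1900) / 1900 = -0.1%.
Labor input growth = (1911.4 − 1900) / 1900 = 0.6%.
Labor's share = 1 − 0.47 = 0.53.
Physical capital: 0.47 × (-0.1) = -0.047 pp.
Labor input: 0.53 × 0.6 = 0.318 pp.
TFP growth = 1.6 − 0.271 = 1.329%.

1.33%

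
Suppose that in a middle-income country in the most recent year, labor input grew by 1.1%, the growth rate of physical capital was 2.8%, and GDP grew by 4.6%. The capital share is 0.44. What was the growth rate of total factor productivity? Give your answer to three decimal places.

2.752%

Labor's share = 1 − 0.44 = 0.56.
Physical capital: 0.44 × 2.8 = 1.232 pp.
Labor input: 0.56 × 1.1 = 0.616 pp.
TFP growth = 4.6 − 1.848 = 2.752%.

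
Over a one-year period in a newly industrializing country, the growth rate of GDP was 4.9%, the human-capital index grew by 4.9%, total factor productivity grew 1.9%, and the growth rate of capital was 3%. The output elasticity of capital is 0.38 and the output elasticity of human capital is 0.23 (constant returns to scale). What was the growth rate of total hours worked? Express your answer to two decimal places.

1.88%

Labor's share = 1 − 0.38 − 0.23 = 0.39.
gY = gA + 0.38×3 + 0.23×4.9 + 0.39×g.
0.39×g = 4.9 − 1.9 − 2.267 = 0.733.
g = 0.733 / 0.39 = 1.8795%.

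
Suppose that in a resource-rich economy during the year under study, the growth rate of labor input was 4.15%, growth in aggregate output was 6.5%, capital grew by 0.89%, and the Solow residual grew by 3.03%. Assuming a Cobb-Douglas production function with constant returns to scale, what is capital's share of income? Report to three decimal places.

Capital's share of income is 0.209.

gY = gA + α·gK + (1−α)·gL, so gY − gA − gL = α(gK − gL).
6.5 − 3.03 − 4.15 = α × (0.89 − 4.15).
-0.68 = -3.26 α, so α = 0.20859.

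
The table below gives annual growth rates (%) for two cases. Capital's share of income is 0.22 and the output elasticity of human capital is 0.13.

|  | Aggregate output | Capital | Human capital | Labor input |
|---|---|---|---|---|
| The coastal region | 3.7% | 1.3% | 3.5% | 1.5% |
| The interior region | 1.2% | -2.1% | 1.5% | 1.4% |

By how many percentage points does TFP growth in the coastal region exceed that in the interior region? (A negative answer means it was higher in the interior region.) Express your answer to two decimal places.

1.43 percentage points

Labor's share = 1 − 0.22 − 0.13 = 0.65.
The coastal region: TFP = 3.7 − 0.286 − 0.455 − 0.975 = 1.984%.
The interior region: TFP = 1.2 + 0.462 − 0.195 − 0.91 = 0.557%.
Difference = 1.984 − (0.557) = 1.427 pp.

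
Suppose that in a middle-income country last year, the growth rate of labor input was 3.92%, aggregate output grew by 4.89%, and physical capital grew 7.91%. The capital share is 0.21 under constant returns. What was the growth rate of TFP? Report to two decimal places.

Labor's share = 1 − 0.21 = 0.79.
Physical capital: 0.21 × 7.91 = 1.6611 pp.
Labor input: 0.79 × 3.92 = 3.0968 pp.
TFP growth = 4.89 − 4.7579 = 0.1321%.

TFP grew 0.13%.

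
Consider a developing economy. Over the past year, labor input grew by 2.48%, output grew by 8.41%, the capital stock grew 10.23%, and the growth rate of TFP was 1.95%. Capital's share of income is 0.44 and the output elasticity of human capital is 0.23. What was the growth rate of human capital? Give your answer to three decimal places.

Labor's share = 1 − 0.44 − 0.23 = 0.33.
gY = gA + 0.44×10.23 + 0.33×2.48 + 0.23×g.
0.23×g = 8.41 − 1.95 − 5.3196 = 1.1404.
g = 1.1404 / 0.23 = 4.95826%.

4.958%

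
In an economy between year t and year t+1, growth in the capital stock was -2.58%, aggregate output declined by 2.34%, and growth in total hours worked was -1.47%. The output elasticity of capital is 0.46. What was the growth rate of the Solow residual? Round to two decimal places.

Labor's share = 1 − 0.46 = 0.54.
The capital stock: 0.46 × (-2.58) = -1.1868 pp.
Total hours worked: 0.54 × (-1.47) = -0.7938 pp.
TFP growth = -2.34 + 1.9806 = -0.3594%.

-0.36%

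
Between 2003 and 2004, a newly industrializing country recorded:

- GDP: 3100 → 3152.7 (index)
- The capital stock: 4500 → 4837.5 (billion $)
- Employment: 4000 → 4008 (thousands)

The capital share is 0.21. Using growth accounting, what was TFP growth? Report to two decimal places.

GDP growth = (3152.7 − 3100) / 3100 = 1.7%.
The capital stock growth = (4837.5 − 4500) / 4500 = 7.5%.
Employment growth = (4008 − 4000) / 4000 = 0.2%.
Labor's share = 1 − 0.21 = 0.79.
The capital stock: 0.21 × 7.5 = 1.575 pp.
Employment: 0.79 × 0.2 = 0.158 pp.
TFP growth = 1.7 − 1.733 = -0.033%.

-0.03%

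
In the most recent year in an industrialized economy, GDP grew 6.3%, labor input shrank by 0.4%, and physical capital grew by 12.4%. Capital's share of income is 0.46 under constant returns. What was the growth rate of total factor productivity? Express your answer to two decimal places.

0.81%

Labor's share = 1 − 0.46 = 0.54.
Physical capital: 0.46 × 12.4 = 5.704 pp.
Labor input: 0.54 × (-0.4) = -0.216 pp.
TFP growth = 6.3 − 5.488 = 0.812%.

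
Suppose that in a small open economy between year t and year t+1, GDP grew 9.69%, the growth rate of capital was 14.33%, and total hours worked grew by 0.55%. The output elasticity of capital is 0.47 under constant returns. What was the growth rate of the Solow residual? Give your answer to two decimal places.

The Solow residual growth was 2.66%.

Labor's share = 1 − 0.47 = 0.53.
Capital: 0.47 × 14.33 = 6.7351 pp.
Total hours worked: 0.53 × 0.55 = 0.2915 pp.
TFP growth = 9.69 − 7.0266 = 2.6634%.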